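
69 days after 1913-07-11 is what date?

September 18, 1913

Adding 69 days from July 11, 1913.
July has 31 days, so 31 − 11 = 20 days remain after July 11, 1913; 69 − 20 = 49 left.
August 1913 has 31 days: 49 − 31 = 18 left.
18 days into September 1913 → September 18, 1913.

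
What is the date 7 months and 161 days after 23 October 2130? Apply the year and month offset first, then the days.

October 31, 2131

Advancing 7 months and 161 days from October 23, 2130: first the month/year part, then the days.
month 10 + 7 = 17, which is month 5 of year 2131 → May 2131.
Day 23 is valid in May, giving May 23, 2131.
Now add 161 days from May 23, 2131.
May has 31 days, so 31 − 23 = 8 days remain after May 23, 2131; 161 − 8 = 153 left.
June 2131 has 30 days: 153 − 30 = 123 left.
July 2131 has 31 days: 123 − 31 = 92 left.
August 2131 has 31 days: 92 − 31 = 61 left.
September 2131 has 30 days: 61 − 30 = 31 left.
31 days into October 2131 → October 31, 2131.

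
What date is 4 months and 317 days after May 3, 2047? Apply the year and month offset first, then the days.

July 16, 2048

Advancing 4 months and 317 days from May 3, 2047: first the month/year part, then the days.
month 5 + 4 = 9 → September 2047.
Day 3 is valid in September, giving September 3, 2047.
Now add 317 days from September 3, 2047.
September has 30 days, so 30 − 3 = 27 days remain after September 3, 2047; 317 − 27 = 290 left.
October 2047 has 31 days: 290 − 31 = 259 left.
November 2047 has 30 days: 259 − 30 = 229 left.
December 2047 has 31 days: 229 − 31 = 198 left.
January 2048 has 31 days: 198 − 31 = 167 left.
February 2048 has 29 days (2048 is a leap year): 167 − 29 = 138 left.
March 2048 has 31 days: 138 − 31 = 107 left.
April 2048 has 30 days: 107 − 30 = 77 left.
May 2048 has 31 days: 77 − 31 = 46 left.
June 2048 has 30 days: 46 − 30 = 16 left.
16 days into July 2048 → July 16, 2048.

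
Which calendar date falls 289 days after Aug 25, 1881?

June 10, 1882

Adding 289 days from August 25, 1881.
August has 31 days, so 31 − 25 = 6 days remain after August 25, 1881; 289 − 6 = 283 left.
September 1881 has 30 days: 283 − 30 = 253 left.
October 1881 has 31 days: 253 − 31 = 222 left.
November 1881 has 30 days: 222 − 30 = 192 left.
December 1881 has 31 days: 192 − 31 = 161 left.
January 1882 has 31 days: 161 − 31 = 130 left.
February 1882 has 28 days (1882 is not a leap year): 130 − 28 = 102 left.
March 1882 has 31 days: 102 − 31 = 71 left.
April 1882 has 30 days: 71 − 30 = 41 left.
May 1882 has 31 days: 41 − 31 = 10 left.
10 days into June 1882 → June 10, 1882.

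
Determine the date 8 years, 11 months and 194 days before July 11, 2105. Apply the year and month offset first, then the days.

January 30, 2096

Counting back 8 years, 11 months and 194 days from July 11, 2105: first the month/year part, then the days.
-8 years → 2097; month 7 − 11 = -4, which is month 8 of year 2096 → August 2096.
Day 11 is valid in August, giving August 11, 2096.
Now subtract 194 days from August 11, 2096.
Going back 11 days from August 11, 2096 reaches the end of the previous month; 194 − 11 = 183 left.
July 2096 has 31 days: 183 − 31 = 152 left.
June 2096 has 30 days: 152 − 30 = 122 left.
May 2096 has 31 days: 122 − 31 = 91 left.
April 2096 has 30 days: 91 − 30 = 61 left.
March 2096 has 31 days: 61 − 31 = 30 left.
February 2096 has 29 days (2096 is a leap year): 30 − 29 = 1 left.
January 2096 has 31 days; 31 − 1 = 30 → January 30, 2096.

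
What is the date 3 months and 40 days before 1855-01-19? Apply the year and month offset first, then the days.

September 9, 1854

Subtracting 3 months and 40 days from January 19, 1855: first the month/year part, then the days.
month 1 − 3 = -2, which is month 10 of year 1854 → October 1854.
Day 19 is valid in October, giving October 19, 1854.
Now subtract 40 days from October 19, 1854.
Going back 19 days from October 19, 1854 reaches the end of the previous month; 40 − 19 = 21 left.
September 1854 has 30 days; 30 − 21 = 9 → September 9, 1854.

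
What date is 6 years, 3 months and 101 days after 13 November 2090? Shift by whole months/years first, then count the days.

May 25, 2097

Adding 6 years, 3 months and 101 days from November 13, 2090: first the month/year part, then the days.
+6 years → 2096; month 11 + 3 = 14, which is month 2 of year 2097 → February 2097.
Day 13 is valid in February, giving February 13, 2097.
Now add 101 days from February 13, 2097.
February has 28 days, so 28 − 13 = 15 days remain after February 13, 2097; 101 − 15 = 86 left.
March 2097 has 31 days: 86 − 31 = 55 left.
April 2097 has 30 days: 55 − 30 = 25 left.
25 days into May 2097 → May 25, 2097.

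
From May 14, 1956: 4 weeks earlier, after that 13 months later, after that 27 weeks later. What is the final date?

Subtracting 4 weeks (= 28 days) from May 14, 1956:
Going back 14 days from May 14, 1956 reaches the end of the previous month; 28 − 14 = 14 left.
April 1956 has 30 days; 30 − 14 = 16 → April 16, 1956.
Advancing 13 months from April 16, 1956:
month 4 + 13 = 17, which is month 5 of year 1957 → May 1957.
Day 16 is valid in May, giving May 16, 1957.
Advancing 27 weeks (= 189 days) from May 16, 1957:
May has 31 days, so 31 − 16 = 15 days remain after May 16, 1957; 189 − 15 = 174 left.
June 1957 has 30 days: 174 − 30 = 144 left.
July 1957 has 31 days: 144 − 31 = 113 left.
August 1957 has 31 days: 113 − 31 = 82 left.
September 1957 has 30 days: 82 − 30 = 52 left.
October 1957 has 31 days: 52 − 31 = 21 left.
21 days into November 1957 → November 21, 1957.

November 21, 1957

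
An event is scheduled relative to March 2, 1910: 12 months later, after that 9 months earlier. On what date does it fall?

Counting forward 12 months from March 2, 1910:
month 3 + 12 = 15, which is month 3 of year 1911 → March 1911.
Day 2 is valid in March, giving March 2, 1911.
Counting back 9 months from March 2, 1911:
month 3 − 9 = -6, which is month 6 of year 1910 → June 1910.
Day 2 is valid in June, giving June 2, 1910.

June 2, 1910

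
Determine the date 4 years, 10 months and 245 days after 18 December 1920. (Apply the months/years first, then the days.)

June 20, 1926

Adding 4 years, 10 months and 245 days from December 18, 1920: first the month/year part, then the days.
+4 years → 1924; month 12 + 10 = 22, which is month 10 of year 1925 → October 1925.
Day 18 is valid in October, giving October 18, 1925.
Now add 245 days from October 18, 1925.
October has 31 days, so 31 − 18 = 13 days remain after October 18, 1925; 245 − 13 = 232 left.
November 1925 has 30 days: 232 − 30 = 202 left.
December 1925 has 31 days: 202 − 31 = 171 left.
January 1926 has 31 days: 171 − 31 = 140 left.
February 1926 has 28 days (1926 is not a leap year): 140 − 28 = 112 left.
March 1926 has 31 days: 112 − 31 = 81 left.
April 1926 has 30 days: 81 − 30 = 51 left.
May 1926 has 31 days: 51 − 31 = 20 left.
20 days into June 1926 → June 20, 1926.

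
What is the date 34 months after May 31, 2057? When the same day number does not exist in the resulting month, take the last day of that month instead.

Advancing 34 months from May 31, 2057.
month 5 + 34 = 39, which is month 3 of year 2060 → March 2060.
Day 31 is valid in March, giving March 31, 2060.

March 31, 2060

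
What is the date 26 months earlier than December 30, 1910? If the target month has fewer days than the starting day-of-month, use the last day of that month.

Going back 26 months from December 30, 1910.
month 12 − 26 = -14, which is month 10 of year 1908 → October 1908.
Day 30 is valid in October, giving October 30, 1908.

October 30, 1908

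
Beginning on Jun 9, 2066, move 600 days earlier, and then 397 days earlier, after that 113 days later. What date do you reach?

January 7, 2064

Going back 600 days from June 9, 2066:
Going back 9 days from June 9, 2066 reaches the end of the previous month; 600 − 9 = 591 left.
May 2066 has 31 days: 591 − 31 = 560 left.
April 2066 has 30 days: 560 − 30 = 530 left.
March 2066 has 31 days: 530 − 31 = 499 left.
February 2066 has 28 days (2066 is not a leap year): 499 − 28 = 471 left.
January 2066 has 31 days: 471 − 31 = 440 left.
December 2065 has 31 days: 440 − 31 = 409 left.
November 2065 has 30 days: 409 − 30 = 379 left.
October 2065 has 31 days: 379 − 31 = 348 left.
September 2065 has 30 days: 348 − 30 = 318 left.
August 2065 has 31 days: 318 − 31 = 287 left.
July 2065 has 31 days: 287 − 31 = 256 left.
June 2065 has 30 days: 256 − 30 = 226 left.
May 2065 has 31 days: 226 − 31 = 195 left.
April 2065 has 30 days: 195 − 30 = 165 left.
March 2065 has 31 days: 165 − 31 = 134 left.
February 2065 has 28 days (2065 is not a leap year): 134 − 28 = 106 left.
January 2065 has 31 days: 106 − 31 = 75 left.
December 2064 has 31 days: 75 − 31 = 44 left.
November 2064 has 30 days: 44 − 30 = 14 left.
October 2064 has 31 days; 31 − 14 = 17 → October 17, 2064.
Counting back 397 days from October 17, 2064:
Going back 17 days from October 17, 2064 reaches the end of the previous month; 397 − 17 = 380 left.
September 2064 has 30 days: 380 − 30 = 350 left.
August 2064 has 31 days: 350 − 31 = 319 left.
July 2064 has 31 days: 319 − 31 = 288 left.
June 2064 has 30 days: 288 − 30 = 258 left.
May 2064 has 31 days: 258 − 31 = 227 left.
April 2064 has 30 days: 227 − 30 = 197 left.
March 2064 has 31 days: 197 − 31 = 166 left.
February 2064 has 29 days (2064 is a leap year): 166 − 29 = 137 left.
January 2064 has 31 days: 137 − 31 = 106 left.
December 2063 has 31 days: 106 − 31 = 75 left.
November 2063 has 30 days: 75 − 30 = 45 left.
October 2063 has 31 days: 45 − 31 = 14 left.
September 2063 has 30 days; 30 − 14 = 16 → September 16, 2063.
Counting forward 113 days from September 16, 2063:
September has 30 days, so 30 − 16 = 14 days remain after September 16, 2063; 113 − 14 = 99 left.
October 2063 has 31 days: 99 − 31 = 68 left.
November 2063 has 30 days: 68 − 30 = 38 left.
December 2063 has 31 days: 38 − 31 = 7 left.
7 days into January 2064 → January 7, 2064.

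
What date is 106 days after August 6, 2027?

Advancing 106 days from August 6, 2027.
August has 31 days, so 31 − 6 = 25 days remain after August 6, 2027; 106 − 25 = 81 left.
September 2027 has 30 days: 81 − 30 = 51 left.
October 2027 has 31 days: 51 − 31 = 20 left.
20 days into November 2027 → November 20, 2027.

November 20, 2027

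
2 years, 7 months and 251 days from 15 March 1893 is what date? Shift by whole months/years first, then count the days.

June 22, 1896

Counting forward 2 years, 7 months and 251 days from March 15, 1893: first the month/year part, then the days.
+2 years → 1895; month 3 + 7 = 10 → October 1895.
Day 15 is valid in October, giving October 15, 1895.
Now add 251 days from October 15, 1895.
October has 31 days, so 31 − 15 = 16 days remain after October 15, 1895; 251 − 16 = 235 left.
November 1895 has 30 days: 235 − 30 = 205 left.
December 1895 has 31 days: 205 − 31 = 174 left.
January 1896 has 31 days: 174 − 31 = 143 left.
February 1896 has 29 days (1896 is a leap year): 143 − 29 = 114 left.
March 1896 has 31 days: 114 − 31 = 83 left.
April 1896 has 30 days: 83 − 30 = 53 left.
May 1896 has 31 days: 53 − 31 = 22 left.
22 days into June 1896 → June 22, 1896.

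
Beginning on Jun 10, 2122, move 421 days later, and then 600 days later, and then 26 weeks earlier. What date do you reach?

Counting forward 421 days from June 10, 2122:
June has 30 days, so 30 − 10 = 20 days remain after June 10, 2122; 421 − 20 = 401 left.
July 2122 has 31 days: 401 − 31 = 370 left.
August 2122 has 31 days: 370 − 31 = 339 left.
September 2122 has 30 days: 339 − 30 = 309 left.
October 2122 has 31 days: 309 − 31 = 278 left.
November 2122 has 30 days: 278 − 30 = 248 left.
December 2122 has 31 days: 248 − 31 = 217 left.
January 2123 has 31 days: 217 − 31 = 186 left.
February 2123 has 28 days (2123 is not a leap year): 186 − 28 = 158 left.
March 2123 has 31 days: 158 − 31 = 127 left.
April 2123 has 30 days: 127 − 30 = 97 left.
May 2123 has 31 days: 97 − 31 = 66 left.
June 2123 has 30 days: 66 − 30 = 36 left.
July 2123 has 31 days: 36 − 31 = 5 left.
5 days into August 2123 → August 5, 2123.
Adding 600 days from August 5, 2123:
August has 31 days, so 31 − 5 = 26 days remain after August 5, 2123; 600 − 26 = 574 left.
September 2123 has 30 days: 574 − 30 = 544 left.
October 2123 has 31 days: 544 − 31 = 513 left.
November 2123 has 30 days: 513 − 30 = 483 left.
December 2123 has 31 days: 483 − 31 = 452 left.
January 2124 has 31 days: 452 − 31 = 421 left.
February 2124 has 29 days (2124 is a leap year): 421 − 29 = 392 left.
March 2124 has 31 days: 392 − 31 = 361 left.
April 2124 has 30 days: 361 − 30 = 331 left.
May 2124 has 31 days: 331 − 31 = 300 left.
June 2124 has 30 days: 300 − 30 = 270 left.
July 2124 has 31 days: 270 − 31 = 239 left.
August 2124 has 31 days: 239 − 31 = 208 left.
September 2124 has 30 days: 208 − 30 = 178 left.
October 2124 has 31 days: 178 − 31 = 147 left.
November 2124 has 30 days: 147 − 30 = 117 left.
December 2124 has 31 days: 117 − 31 = 86 left.
January 2125 has 31 days: 86 − 31 = 55 left.
February 2125 has 28 days (2125 is not a leap year): 55 − 28 = 27 left.
27 days into March 2125 → March 27, 2125.
Counting back 26 weeks (= 182 days) from March 27, 2125:
Going back 27 days from March 27, 2125 reaches the end of the previous month; 182 − 27 = 155 left.
February 2125 has 28 days (2125 is not a leap year): 155 − 28 = 127 left.
January 2125 has 31 days: 127 − 31 = 96 left.
December 2124 has 31 days: 96 − 31 = 65 left.
November 2124 has 30 days: 65 − 30 = 35 left.
October 2124 has 31 days: 35 − 31 = 4 left.
September 2124 has 30 days; 30 − 4 = 26 → September 26, 2124.

September 26, 2124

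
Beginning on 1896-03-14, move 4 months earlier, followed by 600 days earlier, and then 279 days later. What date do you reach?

Subtracting 4 months from March 14, 1896:
month 3 − 4 = -1, which is month 11 of year 1895 → November 1895.
Day 14 is valid in November, giving November 14, 1895.
Counting back 600 days from November 14, 1895:
Going back 14 days from November 14, 1895 reaches the end of the previous month; 600 − 14 = 586 left.
October 1895 has 31 days: 586 − 31 = 555 left.
September 1895 has 30 days: 555 − 30 = 525 left.
August 1895 has 31 days: 525 − 31 = 494 left.
July 1895 has 31 days: 494 − 31 = 463 left.
June 1895 has 30 days: 463 − 30 = 433 left.
May 1895 has 31 days: 433 − 31 = 402 left.
April 1895 has 30 days: 402 − 30 = 372 left.
March 1895 has 31 days: 372 − 31 = 341 left.
February 1895 has 28 days (1895 is not a leap year): 341 − 28 = 313 left.
January 1895 has 31 days: 313 − 31 = 282 left.
December 1894 has 31 days: 282 − 31 = 251 left.
November 1894 has 30 days: 251 − 30 = 221 left.
October 1894 has 31 days: 221 − 31 = 190 left.
September 1894 has 30 days: 190 − 30 = 160 left.
August 1894 has 31 days: 160 − 31 = 129 left.
July 1894 has 31 days: 129 − 31 = 98 left.
June 1894 has 30 days: 98 − 30 = 68 left.
May 1894 has 31 days: 68 − 31 = 37 left.
April 1894 has 30 days: 37 − 30 = 7 left.
March 1894 has 31 days; 31 − 7 = 24 → March 24, 1894.
Adding 279 days from March 24, 1894:
March has 31 days, so 31 − 24 = 7 days remain after March 24, 1894; 279 − 7 = 272 left.
April 1894 has 30 days: 272 − 30 = 242 left.
May 1894 has 31 days: 242 − 31 = 211 left.
June 1894 has 30 days: 211 − 30 = 181 left.
July 1894 has 31 days: 181 − 31 = 150 left.
August 1894 has 31 days: 150 − 31 = 119 left.
September 1894 has 30 days: 119 − 30 = 89 left.
October 1894 has 31 days: 89 − 31 = 58 left.
November 1894 has 30 days: 58 − 30 = 28 left.
28 days into December 1894 → December 28, 1894.

December 28, 1894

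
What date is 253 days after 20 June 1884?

Advancing 253 days from June 20, 1884.
June has 30 days, so 30 − 20 = 10 days remain after June 20, 1884; 253 − 10 = 243 left.
July 1884 has 31 days: 243 − 31 = 212 left.
August 1884 has 31 days: 212 − 31 = 181 left.
September 1884 has 30 days: 181 − 30 = 151 left.
October 1884 has 31 days: 151 − 31 = 120 left.
November 1884 has 30 days: 120 − 30 = 90 left.
December 1884 has 31 days: 90 − 31 = 59 left.
January 1885 has 31 days: 59 − 31 = 28 left.
28 days into February 1885 → February 28, 1885.

February 28, 1885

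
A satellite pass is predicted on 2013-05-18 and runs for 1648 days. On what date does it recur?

Adding 1648 days from May 18, 2013.
May has 31 days, so 31 − 18 = 13 days remain after May 18, 2013; 1648 − 13 = 1635 left.
June 2013 has 30 days: 1635 − 30 = 1605 left.
July 2013 has 31 days: 1605 − 31 = 1574 left.
August 2013 has 31 days: 1574 − 31 = 1543 left.
September 2013 has 30 days: 1543 − 30 = 1513 left.
October 2013 has 31 days: 1513 − 31 = 1482 left.
November 2013 has 30 days: 1482 − 30 = 1452 left.
December 2013 has 31 days: 1452 − 31 = 1421 left.
January 2014 has 31 days: 1421 − 31 = 1390 left.
February 2014 has 28 days (2014 is not a leap year): 1390 − 28 = 1362 left.
March 2014 has 31 days: 1362 − 31 = 1331 left.
April 2014 has 30 days: 1331 − 30 = 1301 left.
May 2014 has 31 days: 1301 − 31 = 1270 left.
June 2014 has 30 days: 1270 − 30 = 1240 left.
July 2014 has 31 days: 1240 − 31 = 1209 left.
August 2014 has 31 days: 1209 − 31 = 1178 left.
September 2014 has 30 days: 1178 − 30 = 1148 left.
October 2014 has 31 days: 1148 − 31 = 1117 left.
November 2014 has 30 days: 1117 − 30 = 1087 left.
December 2014 has 31 days: 1087 − 31 = 1056 left.
January 2015 has 31 days: 1056 − 31 = 1025 left.
February 2015 has 28 days (2015 is not a leap year): 1025 − 28 = 997 left.
March 2015 has 31 days: 997 − 31 = 966 left.
April 2015 has 30 days: 966 − 30 = 936 left.
May 2015 has 31 days: 936 − 31 = 905 left.
June 2015 has 30 days: 905 − 30 = 875 left.
July 2015 has 31 days: 875 − 31 = 844 left.
August 2015 has 31 days: 844 − 31 = 813 left.
September 2015 has 30 days: 813 − 30 = 783 left.
October 2015 has 31 days: 783 − 31 = 752 left.
November 2015 has 30 days: 752 − 30 = 722 left.
December 2015 has 31 days: 722 − 31 = 691 left.
January 2016 has 31 days: 691 − 31 = 660 left.
February 2016 has 29 days (2016 is a leap year): 660 − 29 = 631 left.
March 2016 has 31 days: 631 − 31 = 600 left.
April 2016 has 30 days: 600 − 30 = 570 left.
May 2016 has 31 days: 570 − 31 = 539 left.
June 2016 has 30 days: 539 − 30 = 509 left.
July 2016 has 31 days: 509 − 31 = 478 left.
August 2016 has 31 days: 478 − 31 = 447 left.
September 2016 has 30 days: 447 − 30 = 417 left.
October 2016 has 31 days: 417 − 31 = 386 left.
November 2016 has 30 days: 386 − 30 = 356 left.
December 2016 has 31 days: 356 − 31 = 325 left.
January 2017 has 31 days: 325 − 31 = 294 left.
February 2017 has 28 days (2017 is not a leap year): 294 − 28 = 266 left.
March 2017 has 31 days: 266 − 31 = 235 left.
April 2017 has 30 days: 235 − 30 = 205 left.
May 2017 has 31 days: 205 − 31 = 174 left.
June 2017 has 30 days: 174 − 30 = 144 left.
July 2017 has 31 days: 144 − 31 = 113 left.
August 2017 has 31 days: 113 − 31 = 82 left.
September 2017 has 30 days: 82 − 30 = 52 left.
October 2017 has 31 days: 52 − 31 = 21 left.
21 days into November 2017 → November 21, 2017.

November 21, 2017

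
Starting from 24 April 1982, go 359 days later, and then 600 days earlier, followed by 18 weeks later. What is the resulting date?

December 30, 1981

Advancing 359 days from April 24, 1982:
April has 30 days, so 30 − 24 = 6 days remain after April 24, 1982; 359 − 6 = 353 left.
May 1982 has 31 days: 353 − 31 = 322 left.
June 1982 has 30 days: 322 − 30 = 292 left.
July 1982 has 31 days: 292 − 31 = 261 left.
August 1982 has 31 days: 261 − 31 = 230 left.
September 1982 has 30 days: 230 − 30 = 200 left.
October 1982 has 31 days: 200 − 31 = 169 left.
November 1982 has 30 days: 169 − 30 = 139 left.
December 1982 has 31 days: 139 − 31 = 108 left.
January 1983 has 31 days: 108 − 31 = 77 left.
February 1983 has 28 days (1983 is not a leap year): 77 − 28 = 49 left.
March 1983 has 31 days: 49 − 31 = 18 left.
18 days into April 1983 → April 18, 1983.
Subtracting 600 days from April 18, 1983:
Going back 18 days from April 18, 1983 reaches the end of the previous month; 600 − 18 = 582 left.
March 1983 has 31 days: 582 − 31 = 551 left.
February 1983 has 28 days (1983 is not a leap year): 551 − 28 = 523 left.
January 1983 has 31 days: 523 − 31 = 492 left.
December 1982 has 31 days: 492 − 31 = 461 left.
November 1982 has 30 days: 461 − 30 = 431 left.
October 1982 has 31 days: 431 − 31 = 400 left.
September 1982 has 30 days: 400 − 30 = 370 left.
August 1982 has 31 days: 370 − 31 = 339 left.
July 1982 has 31 days: 339 − 31 = 308 left.
June 1982 has 30 days: 308 − 30 = 278 left.
May 1982 has 31 days: 278 − 31 = 247 left.
April 1982 has 30 days: 247 − 30 = 217 left.
March 1982 has 31 days: 217 − 31 = 186 left.
February 1982 has 28 days (1982 is not a leap year): 186 − 28 = 158 left.
January 1982 has 31 days: 158 − 31 = 127 left.
December 1981 has 31 days: 127 − 31 = 96 left.
November 1981 has 30 days: 96 − 30 = 66 left.
October 1981 has 31 days: 66 − 31 = 35 left.
September 1981 has 30 days: 35 − 30 = 5 left.
August 1981 has 31 days; 31 − 5 = 26 → August 26, 1981.
Adding 18 weeks (= 126 days) from August 26, 1981:
August has 31 days, so 31 − 26 = 5 days remain after August 26, 1981; 126 − 5 = 121 left.
September 1981 has 30 days: 121 − 30 = 91 left.
October 1981 has 31 days: 91 − 31 = 60 left.
November 1981 has 30 days: 60 − 30 = 30 left.
30 days into December 1981 → December 30, 1981.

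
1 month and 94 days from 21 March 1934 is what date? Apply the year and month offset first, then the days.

July 24, 1934

Counting forward 1 month and 94 days from March 21, 1934: first the month/year part, then the days.
month 3 + 1 = 4 → April 1934.
Day 21 is valid in April, giving April 21, 1934.
Now add 94 days from April 21, 1934.
April has 30 days, so 30 − 21 = 9 days remain after April 21, 1934; 94 − 9 = 85 left.
May 1934 has 31 days: 85 − 31 = 54 left.
June 1934 has 30 days: 54 − 30 = 24 left.
24 days into July 1934 → July 24, 1934.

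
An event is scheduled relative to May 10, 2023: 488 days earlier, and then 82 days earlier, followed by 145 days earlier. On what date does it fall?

Subtracting 488 days from May 10, 2023:
Going back 10 days from May 10, 2023 reaches the end of the previous month; 488 − 10 = 478 left.
April 2023 has 30 days: 478 − 30 = 448 left.
March 2023 has 31 days: 448 − 31 = 417 left.
February 2023 has 28 days (2023 is not a leap year): 417 − 28 = 389 left.
January 2023 has 31 days: 389 − 31 = 358 left.
December 2022 has 31 days: 358 − 31 = 327 left.
November 2022 has 30 days: 327 − 30 = 297 left.
October 2022 has 31 days: 297 − 31 = 266 left.
September 2022 has 30 days: 266 − 30 = 236 left.
August 2022 has 31 days: 236 − 31 = 205 left.
July 2022 has 31 days: 205 − 31 = 174 left.
June 2022 has 30 days: 174 − 30 = 144 left.
May 2022 has 31 days: 144 − 31 = 113 left.
April 2022 has 30 days: 113 − 30 = 83 left.
March 2022 has 31 days: 83 − 31 = 52 left.
February 2022 has 28 days (2022 is not a leap year): 52 − 28 = 24 left.
January 2022 has 31 days; 31 − 24 = 7 → January 7, 2022.
Subtracting 82 days from January 7, 2022:
Going back 7 days from January 7, 2022 reaches the end of the previous month; 82 − 7 = 75 left.
December 2021 has 31 days: 75 − 31 = 44 left.
November 2021 has 30 days: 44 − 30 = 14 left.
October 2021 has 31 days; 31 − 14 = 17 → October 17, 2021.
Going back 145 days from October 17, 2021:
Going back 17 days from October 17, 2021 reaches the end of the previous month; 145 − 17 = 128 left.
September 2021 has 30 days: 128 − 30 = 98 left.
August 2021 has 31 days: 98 − 31 = 67 left.
July 2021 has 31 days: 67 − 31 = 36 left.
June 2021 has 30 days: 36 − 30 = 6 left.
May 2021 has 31 days; 31 − 6 = 25 → May 25, 2021.

May 25, 2021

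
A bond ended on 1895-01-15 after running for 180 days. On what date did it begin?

July 19, 1894

Going back 180 days from January 15, 1895.
Going back 15 days from January 15, 1895 reaches the end of the previous month; 180 − 15 = 165 left.
December 1894 has 31 days: 165 − 31 = 134 left.
November 1894 has 30 days: 134 − 30 = 104 left.
October 1894 has 31 days: 104 − 31 = 73 left.
September 1894 has 30 days: 73 − 30 = 43 left.
August 1894 has 31 days: 43 − 31 = 12 left.
July 1894 has 31 days; 31 − 12 = 19 → July 19, 1894.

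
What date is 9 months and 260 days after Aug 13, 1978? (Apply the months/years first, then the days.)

January 28, 1980

Advancing 9 months and 260 days from August 13, 1978: first the month/year part, then the days.
month 8 + 9 = 17, which is month 5 of year 1979 → May 1979.
Day 13 is valid in May, giving May 13, 1979.
Now add 260 days from May 13, 1979.
May has 31 days, so 31 − 13 = 18 days remain after May 13, 1979; 260 − 18 = 242 left.
June 1979 has 30 days: 242 − 30 = 212 left.
July 1979 has 31 days: 212 − 31 = 181 left.
August 1979 has 31 days: 181 − 31 = 150 left.
September 1979 has 30 days: 150 − 30 = 120 left.
October 1979 has 31 days: 120 − 31 = 89 left.
November 1979 has 30 days: 89 − 30 = 59 left.
December 1979 has 31 days: 59 − 31 = 28 left.
28 days into January 1980 → January 28, 1980.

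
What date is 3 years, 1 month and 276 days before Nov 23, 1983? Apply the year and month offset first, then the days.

January 21, 1980

Counting back 3 years, 1 month and 276 days from November 23, 1983: first the month/year part, then the days.
-3 years → 1980; month 11 − 1 = 10 → October 1980.
Day 23 is valid in October, giving October 23, 1980.
Now subtract 276 days from October 23, 1980.
Going back 23 days from October 23, 1980 reaches the end of the previous month; 276 − 23 = 253 left.
September 1980 has 30 days: 253 − 30 = 223 left.
August 1980 has 31 days: 223 − 31 = 192 left.
July 1980 has 31 days: 192 − 31 = 161 left.
June 1980 has 30 days: 161 − 30 = 131 left.
May 1980 has 31 days: 131 − 31 = 100 left.
April 1980 has 30 days: 100 − 30 = 70 left.
March 1980 has 31 days: 70 − 31 = 39 left.
February 1980 has 29 days (1980 is a leap year): 39 − 29 = 10 left.
January 1980 has 31 days; 31 − 10 = 21 → January 21, 1980.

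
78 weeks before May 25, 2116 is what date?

Subtracting 78 weeks = 546 days from May 25, 2116.
Going back 25 days from May 25, 2116 reaches the end of the previous month; 546 − 25 = 521 left.
April 2116 has 30 days: 521 − 30 = 491 left.
March 2116 has 31 days: 491 − 31 = 460 left.
February 2116 has 29 days (2116 is a leap year): 460 − 29 = 431 left.
January 2116 has 31 days: 431 − 31 = 400 left.
December 2115 has 31 days: 400 − 31 = 369 left.
November 2115 has 30 days: 369 − 30 = 339 left.
October 2115 has 31 days: 339 − 31 = 308 left.
September 2115 has 30 days: 308 − 30 = 278 left.
August 2115 has 31 days: 278 − 31 = 247 left.
July 2115 has 31 days: 247 − 31 = 216 left.
June 2115 has 30 days: 216 − 30 = 186 left.
May 2115 has 31 days: 186 − 31 = 155 left.
April 2115 has 30 days: 155 − 30 = 125 left.
March 2115 has 31 days: 125 − 31 = 94 left.
February 2115 has 28 days (2115 is not a leap year): 94 − 28 = 66 left.
January 2115 has 31 days: 66 − 31 = 35 left.
December 2114 has 31 days: 35 − 31 = 4 left.
November 2114 has 30 days; 30 − 4 = 26 → November 26, 2114.

November 26, 2114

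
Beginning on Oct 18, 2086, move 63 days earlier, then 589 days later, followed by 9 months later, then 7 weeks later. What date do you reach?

Going back 63 days from October 18, 2086:
Going back 18 days from October 18, 2086 reaches the end of the previous month; 63 − 18 = 45 left.
September 2086 has 30 days: 45 − 30 = 15 left.
August 2086 has 31 days; 31 − 15 = 16 → August 16, 2086.
Counting forward 589 days from August 16, 2086:
August has 31 days, so 31 − 16 = 15 days remain after August 16, 2086; 589 − 15 = 574 left.
September 2086 has 30 days: 574 − 30 = 544 left.
October 2086 has 31 days: 544 − 31 = 513 left.
November 2086 has 30 days: 513 − 30 = 483 left.
December 2086 has 31 days: 483 − 31 = 452 left.
January 2087 has 31 days: 452 − 31 = 421 left.
February 2087 has 28 days (2087 is not a leap year): 421 − 28 = 393 left.
March 2087 has 31 days: 393 − 31 = 362 left.
April 2087 has 30 days: 362 − 30 = 332 left.
May 2087 has 31 days: 332 − 31 = 301 left.
June 2087 has 30 days: 301 − 30 = 271 left.
July 2087 has 31 days: 271 − 31 = 240 left.
August 2087 has 31 days: 240 − 31 = 209 left.
September 2087 has 30 days: 209 − 30 = 179 left.
October 2087 has 31 days: 179 − 31 = 148 left.
November 2087 has 30 days: 148 − 30 = 118 left.
December 2087 has 31 days: 118 − 31 = 87 left.
January 2088 has 31 days: 87 − 31 = 56 left.
February 2088 has 29 days (2088 is a leap year): 56 − 29 = 27 left.
27 days into March 2088 → March 27, 2088.
Advancing 9 months from March 27, 2088:
month 3 + 9 = 12 → December 2088.
Day 27 is valid in December, giving December 27, 2088.
Adding 7 weeks (= 49 days) from December 27, 2088:
December has 31 days, so 31 − 27 = 4 days remain after December 27, 2088; 49 − 4 = 45 left.
January 2089 has 31 days: 45 − 31 = 14 left.
14 days into February 2089 → February 14, 2089.

February 14, 2089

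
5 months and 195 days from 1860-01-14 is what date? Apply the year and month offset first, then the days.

Counting forward 5 months and 195 days from January 14, 1860: first the month/year part, then the days.
month 1 + 5 = 6 → June 1860.
Day 14 is valid in June, giving June 14, 1860.
Now add 195 days from June 14, 1860.
June has 30 days, so 30 − 14 = 16 days remain after June 14, 1860; 195 − 16 = 179 left.
July 1860 has 31 days: 179 − 31 = 148 left.
August 1860 has 31 days: 148 − 31 = 117 left.
September 1860 has 30 days: 117 − 30 = 87 left.
October 1860 has 31 days: 87 − 31 = 56 left.
November 1860 has 30 days: 56 − 30 = 26 left.
26 days into December 1860 → December 26, 1860.

December 26, 1860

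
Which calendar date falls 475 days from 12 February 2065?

June 2, 2066

Counting forward 475 days from February 12, 2065.
February has 28 days, so 28 − 12 = 16 days remain after February 12, 2065; 475 − 16 = 459 left.
March 2065 has 31 days: 459 − 31 = 428 left.
April 2065 has 30 days: 428 − 30 = 398 left.
May 2065 has 31 days: 398 − 31 = 367 left.
June 2065 has 30 days: 367 − 30 = 337 left.
July 2065 has 31 days: 337 − 31 = 306 left.
August 2065 has 31 days: 306 − 31 = 275 left.
September 2065 has 30 days: 275 − 30 = 245 left.
October 2065 has 31 days: 245 − 31 = 214 left.
November 2065 has 30 days: 214 − 30 = 184 left.
December 2065 has 31 days: 184 − 31 = 153 left.
January 2066 has 31 days: 153 − 31 = 122 left.
February 2066 has 28 days (2066 is not a leap year): 122 − 28 = 94 left.
March 2066 has 31 days: 94 − 31 = 63 left.
April 2066 has 30 days: 63 − 30 = 33 left.
May 2066 has 31 days: 33 − 31 = 2 left.
2 days into June 2066 → June 2, 2066.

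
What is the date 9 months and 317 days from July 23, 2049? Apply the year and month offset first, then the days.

March 6, 2051

Counting forward 9 months and 317 days from July 23, 2049: first the month/year part, then the days.
month 7 + 9 = 16, which is month 4 of year 2050 → April 2050.
Day 23 is valid in April, giving April 23, 2050.
Now add 317 days from April 23, 2050.
April has 30 days, so 30 − 23 = 7 days remain after April 23, 2050; 317 − 7 = 310 left.
May 2050 has 31 days: 310 − 31 = 279 left.
June 2050 has 30 days: 279 − 30 = 249 left.
July 2050 has 31 days: 249 − 31 = 218 left.
August 2050 has 31 days: 218 − 31 = 187 left.
September 2050 has 30 days: 187 − 30 = 157 left.
October 2050 has 31 days: 157 − 31 = 126 left.
November 2050 has 30 days: 126 − 30 = 96 left.
December 2050 has 31 days: 96 − 31 = 65 left.
January 2051 has 31 days: 65 − 31 = 34 left.
February 2051 has 28 days (2051 is not a leap year): 34 − 28 = 6 left.
6 days into March 2051 → March 6, 2051.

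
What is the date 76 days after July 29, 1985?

Adding 76 days from July 29, 1985.
July has 31 days, so 31 − 29 = 2 days remain after July 29, 1985; 76 − 2 = 74 left.
August 1985 has 31 days: 74 − 31 = 43 left.
September 1985 has 30 days: 43 − 30 = 13 left.
13 days into October 1985 → October 13, 1985.

October 13, 1985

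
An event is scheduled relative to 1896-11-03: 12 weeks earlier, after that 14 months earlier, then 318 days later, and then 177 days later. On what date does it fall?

Going back 12 weeks (= 84 days) from November 3, 1896:
Going back 3 days from November 3, 1896 reaches the end of the previous month; 84 − 3 = 81 left.
October 1896 has 31 days: 81 − 31 = 50 left.
September 1896 has 30 days: 50 − 30 = 20 left.
August 1896 has 31 days; 31 − 20 = 11 → August 11, 1896.
Subtracting 14 months from August 11, 1896:
month 8 − 14 = -6, which is month 6 of year 1895 → June 1895.
Day 11 is valid in June, giving June 11, 1895.
Adding 318 days from June 11, 1895:
June has 30 days, so 30 − 11 = 19 days remain after June 11, 1895; 318 − 19 = 299 left.
July 1895 has 31 days: 299 − 31 = 268 left.
August 1895 has 31 days: 268 − 31 = 237 left.
September 1895 has 30 days: 237 − 30 = 207 left.
October 1895 has 31 days: 207 − 31 = 176 left.
November 1895 has 30 days: 176 − 30 = 146 left.
December 1895 has 31 days: 146 − 31 = 115 left.
January 1896 has 31 days: 115 − 31 = 84 left.
February 1896 has 29 days (1896 is a leap year): 84 − 29 = 55 left.
March 1896 has 31 days: 55 − 31 = 24 left.
24 days into April 1896 → April 24, 1896.
Advancing 177 days from April 24, 1896:
April has 30 days, so 30 − 24 = 6 days remain after April 24, 1896; 177 − 6 = 171 left.
May 1896 has 31 days: 171 − 31 = 140 left.
June 1896 has 30 days: 140 − 30 = 110 left.
July 1896 has 31 days: 110 − 31 = 79 left.
August 1896 has 31 days: 79 − 31 = 48 left.
September 1896 has 30 days: 48 − 30 = 18 left.
18 days into October 1896 → October 18, 1896.

October 18, 1896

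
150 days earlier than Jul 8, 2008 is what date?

February 9, 2008

Going back 150 days from July 8, 2008.
Going back 8 days from July 8, 2008 reaches the end of the previous month; 150 − 8 = 142 left.
June 2008 has 30 days: 142 − 30 = 112 left.
May 2008 has 31 days: 112 − 31 = 81 left.
April 2008 has 30 days: 81 − 30 = 51 left.
March 2008 has 31 days: 51 − 31 = 20 left.
February 2008 has 29 days; 29 − 20 = 9 → February 9, 2008.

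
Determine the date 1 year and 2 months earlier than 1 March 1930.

Going back 1 year and 2 months from March 1, 1930.
-1 year → 1929; month 3 − 2 = 1 → January 1929.
Day 1 is valid in January, giving January 1, 1929.

January 1, 1929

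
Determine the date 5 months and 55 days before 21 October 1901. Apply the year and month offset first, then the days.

Subtracting 5 months and 55 days from October 21, 1901: first the month/year part, then the days.
month 10 − 5 = 5 → May 1901.
Day 21 is valid in May, giving May 21, 1901.
Now subtract 55 days from May 21, 1901.
Going back 21 days from May 21, 1901 reaches the end of the previous month; 55 − 21 = 34 left.
April 1901 has 30 days: 34 − 30 = 4 left.
March 1901 has 31 days; 31 − 4 = 27 → March 27, 1901.

March 27, 1901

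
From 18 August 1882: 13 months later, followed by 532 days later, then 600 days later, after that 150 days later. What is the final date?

March 23, 1887

Advancing 13 months from August 18, 1882:
month 8 + 13 = 21, which is month 9 of year 1883 → September 1883.
Day 18 is valid in September, giving September 18, 1883.
Counting forward 532 days from September 18, 1883:
September has 30 days, so 30 − 18 = 12 days remain after September 18, 1883; 532 − 12 = 520 left.
October 1883 has 31 days: 520 − 31 = 489 left.
November 1883 has 30 days: 489 − 30 = 459 left.
December 1883 has 31 days: 459 − 31 = 428 left.
January 1884 has 31 days: 428 − 31 = 397 left.
February 1884 has 29 days (1884 is a leap year): 397 − 29 = 368 left.
March 1884 has 31 days: 368 − 31 = 337 left.
April 1884 has 30 days: 337 − 30 = 307 left.
May 1884 has 31 days: 307 − 31 = 276 left.
June 1884 has 30 days: 276 − 30 = 246 left.
July 1884 has 31 days: 246 − 31 = 215 left.
August 1884 has 31 days: 215 − 31 = 184 left.
September 1884 has 30 days: 184 − 30 = 154 left.
October 1884 has 31 days: 154 − 31 = 123 left.
November 1884 has 30 days: 123 − 30 = 93 left.
December 1884 has 31 days: 93 − 31 = 62 left.
January 1885 has 31 days: 62 − 31 = 31 left.
February 1885 has 28 days (1885 is not a leap year): 31 − 28 = 3 left.
3 days into March 1885 → March 3, 1885.
Advancing 600 days from March 3, 1885:
March has 31 days, so 31 − 3 = 28 days remain after March 3, 1885; 600 − 28 = 572 left.
April 1885 has 30 days: 572 − 30 = 542 left.
May 1885 has 31 days: 542 − 31 = 511 left.
June 1885 has 30 days: 511 − 30 = 481 left.
July 1885 has 31 days: 481 − 31 = 450 left.
August 1885 has 31 days: 450 − 31 = 419 left.
September 1885 has 30 days: 419 − 30 = 389 left.
October 1885 has 31 days: 389 − 31 = 358 left.
November 1885 has 30 days: 358 − 30 = 328 left.
December 1885 has 31 days: 328 − 31 = 297 left.
January 1886 has 31 days: 297 − 31 = 266 left.
February 1886 has 28 days (1886 is not a leap year): 266 − 28 = 238 left.
March 1886 has 31 days: 238 − 31 = 207 left.
April 1886 has 30 days: 207 − 30 = 177 left.
May 1886 has 31 days: 177 − 31 = 146 left.
June 1886 has 30 days: 146 − 30 = 116 left.
July 1886 has 31 days: 116 − 31 = 85 left.
August 1886 has 31 days: 85 − 31 = 54 left.
September 1886 has 30 days: 54 − 30 = 24 left.
24 days into October 1886 → October 24, 1886.
Counting forward 150 days from October 24, 1886:
October has 31 days, so 31 − 24 = 7 days remain after October 24, 1886; 150 − 7 = 143 left.
November 1886 has 30 days: 143 − 30 = 113 left.
December 1886 has 31 days: 113 − 31 = 82 left.
January 1887 has 31 days: 82 − 31 = 51 left.
February 1887 has 28 days (1887 is not a leap year): 51 − 28 = 23 left.
23 days into March 1887 → March 23, 1887.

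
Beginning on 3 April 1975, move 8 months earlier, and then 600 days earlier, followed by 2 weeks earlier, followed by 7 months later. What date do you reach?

June 27, 1973

Counting back 8 months from April 3, 1975:
month 4 − 8 = -4, which is month 8 of year 1974 → August 1974.
Day 3 is valid in August, giving August 3, 1974.
Going back 600 days from August 3, 1974:
Going back 3 days from August 3, 1974 reaches the end of the previous month; 600 − 3 = 597 left.
July 1974 has 31 days: 597 − 31 = 566 left.
June 1974 has 30 days: 566 − 30 = 536 left.
May 1974 has 31 days: 536 − 31 = 505 left.
April 1974 has 30 days: 505 − 30 = 475 left.
March 1974 has 31 days: 475 − 31 = 444 left.
February 1974 has 28 days (1974 is not a leap year): 444 − 28 = 416 left.
January 1974 has 31 days: 416 − 31 = 385 left.
December 1973 has 31 days: 385 − 31 = 354 left.
November 1973 has 30 days: 354 − 30 = 324 left.
October 1973 has 31 days: 324 − 31 = 293 left.
September 1973 has 30 days: 293 − 30 = 263 left.
August 1973 has 31 days: 263 − 31 = 232 left.
July 1973 has 31 days: 232 − 31 = 201 left.
June 1973 has 30 days: 201 − 30 = 171 left.
May 1973 has 31 days: 171 − 31 = 140 left.
April 1973 has 30 days: 140 − 30 = 110 left.
March 1973 has 31 days: 110 − 31 = 79 left.
February 1973 has 28 days (1973 is not a leap year): 79 − 28 = 51 left.
January 1973 has 31 days: 51 − 31 = 20 left.
December 1972 has 31 days; 31 − 20 = 11 → December 11, 1972.
Counting back 2 weeks (= 14 days) from December 11, 1972:
Going back 11 days from December 11, 1972 reaches the end of the previous month; 14 − 11 = 3 left.
November 1972 has 30 days; 30 − 3 = 27 → November 27, 1972.
Adding 7 months from November 27, 1972:
month 11 + 7 = 18, which is month 6 of year 1973 → June 1973.
Day 27 is valid in June, giving June 27, 1973.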